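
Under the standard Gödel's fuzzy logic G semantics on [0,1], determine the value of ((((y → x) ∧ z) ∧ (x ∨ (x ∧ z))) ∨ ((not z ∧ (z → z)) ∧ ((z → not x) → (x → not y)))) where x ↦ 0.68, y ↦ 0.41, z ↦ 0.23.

(y → x): 0.41 ≤ 0.68, so result = 1
((y → x) ∧ z) = min(1, 0.23) = 0.23
(x ∧ z) = min(0.68, 0.23) = 0.23
(x ∨ (x ∧ z)) = max(0.68, 0.23) = 0.68
(((y → x) ∧ z) ∧ (x ∨ (x ∧ z))) = min(0.23, 0.68) = 0.23
not z: Gödel ¬ of 0.23 = 0 (operand ≠ 0)
(z → z): 0.23 ≤ 0.23, so result = 1
(not z ∧ (z → z)) = min(0, 1) = 0
not x: Gödel ¬ of 0.68 = 0 (operand ≠ 0)
(z → not x): 0.23 > 0, so result = 0
not y: Gödel ¬ of 0.41 = 0 (operand ≠ 0)
(x → not y): 0.68 > 0, so result = 0
((z → not x) → (x → not y)): 0 ≤ 0, so result = 1
((not z ∧ (z → z)) ∧ ((z → not x) → (x → not y))) = min(0, 1) = 0
((((y → x) ∧ z) ∧ (x ∨ (x ∧ z))) ∨ ((not z ∧ (z → z)) ∧ ((z → not x) → (x → not y)))) = max(0.23, 0) = 0.23

0.23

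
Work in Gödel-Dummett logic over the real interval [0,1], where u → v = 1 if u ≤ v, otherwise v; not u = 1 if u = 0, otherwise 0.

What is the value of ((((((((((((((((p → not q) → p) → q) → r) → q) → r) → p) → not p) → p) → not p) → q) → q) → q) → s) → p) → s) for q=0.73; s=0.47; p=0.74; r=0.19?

0.47

not q: Gödel ¬ of 0.73 = 0 (operand ≠ 0)
(p → not q): 0.74 > 0, so result = 0
((p → not q) → p): 0 ≤ 0.74, so result = 1
(((p → not q) → p) → q): 1 > 0.73, so result = 0.73
((((p → not q) → p) → q) → r): 0.73 > 0.19, so result = 0.19
(((((p → not q) → p) → q) → r) → q): 0.19 ≤ 0.73, so result = 1
((((((p → not q) → p) → q) → r) → q) → r): 1 > 0.19, so result = 0.19
(((((((p → not q) → p) → q) → r) → q) → r) → p): 0.19 ≤ 0.74, so result = 1
not p: Gödel ¬ of 0.74 = 0 (operand ≠ 0)
((((((((p → not q) → p) → q) → r) → q) → r) → p) → not p): 1 > 0, so result = 0
(((((((((p → not q) → p) → q) → r) → q) → r) → p) → not p) → p): 0 ≤ 0.74, so result = 1
not p: Gödel ¬ of 0.74 = 0 (operand ≠ 0)
((((((((((p → not q) → p) → q) → r) → q) → r) → p) → not p) → p) → not p): 1 > 0, so result = 0
(((((((((((p → not q) → p) → q) → r) → q) → r) → p) → not p) → p) → not p) → q): 0 ≤ 0.73, so result = 1
((((((((((((p → not q) → p) → q) → r) → q) → r) → p) → not p) → p) → not p) → q) → q): 1 > 0.73, so result = 0.73
(((((((((((((p → not q) → p) → q) → r) → q) → r) → p) → not p) → p) → not p) → q) → q) → q): 0.73 ≤ 0.73, so result = 1
((((((((((((((p → not q) → p) → q) → r) → q) → r) → p) → not p) → p) → not p) → q) → q) → q) → s): 1 > 0.47, so result = 0.47
(((((((((((((((p → not q) → p) → q) → r) → q) → r) → p) → not p) → p) → not p) → q) → q) → q) → s) → p): 0.47 ≤ 0.74, so result = 1
((((((((((((((((p → not q) → p) → q) → r) → q) → r) → p) → not p) → p) → not p) → q) → q) → q) → s) → p) → s): 1 > 0.47, so result = 0.47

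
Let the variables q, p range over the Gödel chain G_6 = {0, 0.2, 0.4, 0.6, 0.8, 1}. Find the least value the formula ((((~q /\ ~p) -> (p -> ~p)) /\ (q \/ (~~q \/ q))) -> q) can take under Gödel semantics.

The minimum is attained at q = 0.2, p = 0:
  ~q: Gödel ¬ of 0.2 = 0 (operand ≠ 0)
  ~p: Gödel ¬ of 0 = 1 (operand is 0)
  (~q /\ ~p) = min(0, 1) = 0
  ~p: Gödel ¬ of 0 = 1 (operand is 0)
  (p -> ~p): 0 ≤ 1, so result = 1
  ((~q /\ ~p) -> (p -> ~p)): 0 ≤ 1, so result = 1
  ~q: Gödel ¬ of 0.2 = 0 (operand ≠ 0)
  ~~q: Gödel ¬ of 0 = 1 (operand is 0)
  (~~q \/ q) = max(1, 0.2) = 1
  (q \/ (~~q \/ q)) = max(0.2, 1) = 1
  (((~q /\ ~p) -> (p -> ~p)) /\ (q \/ (~~q \/ q))) = min(1, 1) = 1
  ((((~q /\ ~p) -> (p -> ~p)) /\ (q \/ (~~q \/ q))) -> q): 1 > 0.2, so result = 0.2
Checking all 36 assignments confirms none give a value below 0.20.

0.20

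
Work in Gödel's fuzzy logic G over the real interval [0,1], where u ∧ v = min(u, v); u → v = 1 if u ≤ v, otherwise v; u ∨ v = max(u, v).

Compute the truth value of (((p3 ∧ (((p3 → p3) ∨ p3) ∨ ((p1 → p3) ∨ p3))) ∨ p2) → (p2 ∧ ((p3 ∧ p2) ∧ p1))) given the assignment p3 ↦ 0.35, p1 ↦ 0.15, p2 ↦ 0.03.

0.03

(p3 → p3): 0.35 ≤ 0.35, so result = 1
((p3 → p3) ∨ p3) = max(1, 0.35) = 1
(p1 → p3): 0.15 ≤ 0.35, so result = 1
((p1 → p3) ∨ p3) = max(1, 0.35) = 1
(((p3 → p3) ∨ p3) ∨ ((p1 → p3) ∨ p3)) = max(1, 1) = 1
(p3 ∧ (((p3 → p3) ∨ p3) ∨ ((p1 → p3) ∨ p3))) = min(0.35, 1) = 0.35
((p3 ∧ (((p3 → p3) ∨ p3) ∨ ((p1 → p3) ∨ p3))) ∨ p2) = max(0.35, 0.03) = 0.35
(p3 ∧ p2) = min(0.35, 0.03) = 0.03
((p3 ∧ p2) ∧ p1) = min(0.03, 0.15) = 0.03
(p2 ∧ ((p3 ∧ p2) ∧ p1)) = min(0.03, 0.03) = 0.03
(((p3 ∧ (((p3 → p3) ∨ p3) ∨ ((p1 → p3) ∨ p3))) ∨ p2) → (p2 ∧ ((p3 ∧ p2) ∧ p1))): 0.35 > 0.03, so result = 0.03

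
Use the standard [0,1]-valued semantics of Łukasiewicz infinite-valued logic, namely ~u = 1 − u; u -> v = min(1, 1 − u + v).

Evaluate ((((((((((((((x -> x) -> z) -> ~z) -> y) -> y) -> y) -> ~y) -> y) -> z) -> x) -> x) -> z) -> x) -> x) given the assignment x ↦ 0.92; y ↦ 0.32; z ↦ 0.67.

(x -> x): min(1, 1 − 0.92 + 0.92) = 1
((x -> x) -> z): min(1, 1 − 1 + 0.67) = 0.67
~z: Łukasiewicz ¬ gives 1 − 0.67 = 0.33
(((x -> x) -> z) -> ~z): min(1, 1 − 0.67 + 0.33) = 0.66
((((x -> x) -> z) -> ~z) -> y): min(1, 1 − 0.66 + 0.32) = 0.66
(((((x -> x) -> z) -> ~z) -> y) -> y): min(1, 1 − 0.66 + 0.32) = 0.66
((((((x -> x) -> z) -> ~z) -> y) -> y) -> y): min(1, 1 − 0.66 + 0.32) = 0.66
~y: Łukasiewicz ¬ gives 1 − 0.32 = 0.68
(((((((x -> x) -> z) -> ~z) -> y) -> y) -> y) -> ~y): min(1, 1 − 0.66 + 0.68) = 1
((((((((x -> x) -> z) -> ~z) -> y) -> y) -> y) -> ~y) -> y): min(1, 1 − 1 + 0.32) = 0.32
(((((((((x -> x) -> z) -> ~z) -> y) -> y) -> y) -> ~y) -> y) -> z): min(1, 1 − 0.32 + 0.67) = 1
((((((((((x -> x) -> z) -> ~z) -> y) -> y) -> y) -> ~y) -> y) -> z) -> x): min(1, 1 − 1 + 0.92) = 0.92
(((((((((((x -> x) -> z) -> ~z) -> y) -> y) -> y) -> ~y) -> y) -> z) -> x) -> x): min(1, 1 − 0.92 + 0.92) = 1
((((((((((((x -> x) -> z) -> ~z) -> y) -> y) -> y) -> ~y) -> y) -> z) -> x) -> x) -> z): min(1, 1 − 1 + 0.67) = 0.67
(((((((((((((x -> x) -> z) -> ~z) -> y) -> y) -> y) -> ~y) -> y) -> z) -> x) -> x) -> z) -> x): min(1, 1 − 0.67 + 0.92) = 1
((((((((((((((x -> x) -> z) -> ~z) -> y) -> y) -> y) -> ~y) -> y) -> z) -> x) -> x) -> z) -> x) -> x): min(1, 1 − 1 + 0.92) = 0.92

0.92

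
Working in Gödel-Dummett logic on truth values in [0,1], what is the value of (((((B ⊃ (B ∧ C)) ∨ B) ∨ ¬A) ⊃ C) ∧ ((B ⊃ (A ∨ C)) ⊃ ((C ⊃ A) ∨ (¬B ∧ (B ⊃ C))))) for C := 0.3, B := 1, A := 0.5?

0.30

(B ∧ C) = min(1, 0.3) = 0.3
(B ⊃ (B ∧ C)): 1 > 0.3, so result = 0.3
((B ⊃ (B ∧ C)) ∨ B) = max(0.3, 1) = 1
¬A: Gödel ¬ of 0.5 = 0 (operand ≠ 0)
(((B ⊃ (B ∧ C)) ∨ B) ∨ ¬A) = max(1, 0) = 1
((((B ⊃ (B ∧ C)) ∨ B) ∨ ¬A) ⊃ C): 1 > 0.3, so result = 0.3
(A ∨ C) = max(0.5, 0.3) = 0.5
(B ⊃ (A ∨ C)): 1 > 0.5, so result = 0.5
(C ⊃ A): 0.3 ≤ 0.5, so result = 1
¬B: Gödel ¬ of 1 = 0 (operand ≠ 0)
(B ⊃ C): 1 > 0.3, so result = 0.3
(¬B ∧ (B ⊃ C)) = min(0, 0.3) = 0
((C ⊃ A) ∨ (¬B ∧ (B ⊃ C))) = max(1, 0) = 1
((B ⊃ (A ∨ C)) ⊃ ((C ⊃ A) ∨ (¬B ∧ (B ⊃ C)))): 0.5 ≤ 1, so result = 1
(((((B ⊃ (B ∧ C)) ∨ B) ∨ ¬A) ⊃ C) ∧ ((B ⊃ (A ∨ C)) ⊃ ((C ⊃ A) ∨ (¬B ∧ (B ⊃ C))))) = min(0.3, 1) = 0.3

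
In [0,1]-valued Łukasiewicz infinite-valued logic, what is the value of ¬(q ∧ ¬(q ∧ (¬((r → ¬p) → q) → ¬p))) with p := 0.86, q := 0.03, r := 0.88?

0.97

¬p: Łukasiewicz ¬ gives 1 − 0.86 = 0.14
(r → ¬p): min(1, 1 − 0.88 + 0.14) = 0.26
((r → ¬p) → q): min(1, 1 − 0.26 + 0.03) = 0.77
¬((r → ¬p) → q): Łukasiewicz ¬ gives 1 − 0.77 = 0.23
¬p: Łukasiewicz ¬ gives 1 − 0.86 = 0.14
(¬((r → ¬p) → q) → ¬p): min(1, 1 − 0.23 + 0.14) = 0.91
(q ∧ (¬((r → ¬p) → q) → ¬p)) = min(0.03, 0.91) = 0.03
¬(q ∧ (¬((r → ¬p) → q) → ¬p)): Łukasiewicz ¬ gives 1 − 0.03 = 0.97
(q ∧ ¬(q ∧ (¬((r → ¬p) → q) → ¬p))) = min(0.03, 0.97) = 0.03
¬(q ∧ ¬(q ∧ (¬((r → ¬p) → q) → ¬p))): Łukasiewicz ¬ gives 1 − 0.03 = 0.97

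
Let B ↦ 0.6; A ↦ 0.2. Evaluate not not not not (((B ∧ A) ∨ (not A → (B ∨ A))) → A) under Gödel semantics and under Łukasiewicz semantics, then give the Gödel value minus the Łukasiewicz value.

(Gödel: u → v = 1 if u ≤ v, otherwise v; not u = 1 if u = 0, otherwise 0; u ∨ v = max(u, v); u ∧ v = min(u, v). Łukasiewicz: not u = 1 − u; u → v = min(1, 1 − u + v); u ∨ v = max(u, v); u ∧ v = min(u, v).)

Gödel evaluation:
  (B ∧ A) = min(0.6, 0.2) = 0.2
  not A: Gödel ¬ of 0.2 = 0 (operand ≠ 0)
  (B ∨ A) = max(0.6, 0.2) = 0.6
  (not A → (B ∨ A)): 0 ≤ 0.6, so result = 1
  ((B ∧ A) ∨ (not A → (B ∨ A))) = max(0.2, 1) = 1
  (((B ∧ A) ∨ (not A → (B ∨ A))) → A): 1 > 0.2, so result = 0.2
  not (((B ∧ A) ∨ (not A → (B ∨ A))) → A): Gödel ¬ of 0.2 = 0 (operand ≠ 0)
  not not (((B ∧ A) ∨ (not A → (B ∨ A))) → A): Gödel ¬ of 0 = 1 (operand is 0)
  not not not (((B ∧ A) ∨ (not A → (B ∨ A))) → A): Gödel ¬ of 1 = 0 (operand ≠ 0)
  not not not not (((B ∧ A) ∨ (not A → (B ∨ A))) → A): Gödel ¬ of 0 = 1 (operand is 0)
  Gödel value = 1
Łukasiewicz evaluation:
  (B ∧ A) = min(0.6, 0.2) = 0.2
  not A: Łukasiewicz ¬ gives 1 − 0.2 = 0.8
  (B ∨ A) = max(0.6, 0.2) = 0.6
  (not A → (B ∨ A)): min(1, 1 − 0.8 + 0.6) = 0.8
  ((B ∧ A) ∨ (not A → (B ∨ A))) = max(0.2, 0.8) = 0.8
  (((B ∧ A) ∨ (not A → (B ∨ A))) → A): min(1, 1 − 0.8 + 0.2) = 0.4
  not (((B ∧ A) ∨ (not A → (B ∨ A))) → A): Łukasiewicz ¬ gives 1 − 0.4 = 0.6
  not not (((B ∧ A) ∨ (not A → (B ∨ A))) → A): Łukasiewicz ¬ gives 1 − 0.6 = 0.4
  not not not (((B ∧ A) ∨ (not A → (B ∨ A))) → A): Łukasiewicz ¬ gives 1 − 0.4 = 0.6
  not not not not (((B ∧ A) ∨ (not A → (B ∨ A))) → A): Łukasiewicz ¬ gives 1 − 0.6 = 0.4
  Łukasiewicz value = 0.4
Difference: 1 − 0.4 = 0.60

0.60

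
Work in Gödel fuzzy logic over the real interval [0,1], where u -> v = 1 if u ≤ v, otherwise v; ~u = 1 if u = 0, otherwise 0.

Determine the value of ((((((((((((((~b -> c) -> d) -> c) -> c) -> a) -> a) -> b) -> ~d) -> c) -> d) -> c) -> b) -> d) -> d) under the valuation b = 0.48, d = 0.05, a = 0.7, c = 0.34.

1.00

~b: Gödel ¬ of 0.48 = 0 (operand ≠ 0)
(~b -> c): 0 ≤ 0.34, so result = 1
((~b -> c) -> d): 1 > 0.05, so result = 0.05
(((~b -> c) -> d) -> c): 0.05 ≤ 0.34, so result = 1
((((~b -> c) -> d) -> c) -> c): 1 > 0.34, so result = 0.34
(((((~b -> c) -> d) -> c) -> c) -> a): 0.34 ≤ 0.7, so result = 1
((((((~b -> c) -> d) -> c) -> c) -> a) -> a): 1 > 0.7, so result = 0.7
(((((((~b -> c) -> d) -> c) -> c) -> a) -> a) -> b): 0.7 > 0.48, so result = 0.48
~d: Gödel ¬ of 0.05 = 0 (operand ≠ 0)
((((((((~b -> c) -> d) -> c) -> c) -> a) -> a) -> b) -> ~d): 0.48 > 0, so result = 0
(((((((((~b -> c) -> d) -> c) -> c) -> a) -> a) -> b) -> ~d) -> c): 0 ≤ 0.34, so result = 1
((((((((((~b -> c) -> d) -> c) -> c) -> a) -> a) -> b) -> ~d) -> c) -> d): 1 > 0.05, so result = 0.05
(((((((((((~b -> c) -> d) -> c) -> c) -> a) -> a) -> b) -> ~d) -> c) -> d) -> c): 0.05 ≤ 0.34, so result = 1
((((((((((((~b -> c) -> d) -> c) -> c) -> a) -> a) -> b) -> ~d) -> c) -> d) -> c) -> b): 1 > 0.48, so result = 0.48
(((((((((((((~b -> c) -> d) -> c) -> c) -> a) -> a) -> b) -> ~d) -> c) -> d) -> c) -> b) -> d): 0.48 > 0.05, so result = 0.05
((((((((((((((~b -> c) -> d) -> c) -> c) -> a) -> a) -> b) -> ~d) -> c) -> d) -> c) -> b) -> d) -> d): 0.05 ≤ 0.05, so result = 1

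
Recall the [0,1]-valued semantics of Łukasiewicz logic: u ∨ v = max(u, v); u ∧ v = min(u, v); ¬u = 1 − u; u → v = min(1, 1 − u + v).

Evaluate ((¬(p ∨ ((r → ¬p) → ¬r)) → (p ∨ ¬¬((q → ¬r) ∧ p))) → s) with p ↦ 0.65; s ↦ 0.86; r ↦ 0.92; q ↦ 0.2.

0.86

¬p: Łukasiewicz ¬ gives 1 − 0.65 = 0.35
(r → ¬p): min(1, 1 − 0.92 + 0.35) = 0.43
¬r: Łukasiewicz ¬ gives 1 − 0.92 = 0.08
((r → ¬p) → ¬r): min(1, 1 − 0.43 + 0.08) = 0.65
(p ∨ ((r → ¬p) → ¬r)) = max(0.65, 0.65) = 0.65
¬(p ∨ ((r → ¬p) → ¬r)): Łukasiewicz ¬ gives 1 − 0.65 = 0.35
¬r: Łukasiewicz ¬ gives 1 − 0.92 = 0.08
(q → ¬r): min(1, 1 − 0.2 + 0.08) = 0.88
((q → ¬r) ∧ p) = min(0.88, 0.65) = 0.65
¬((q → ¬r) ∧ p): Łukasiewicz ¬ gives 1 − 0.65 = 0.35
¬¬((q → ¬r) ∧ p): Łukasiewicz ¬ gives 1 − 0.35 = 0.65
(p ∨ ¬¬((q → ¬r) ∧ p)) = max(0.65, 0.65) = 0.65
(¬(p ∨ ((r → ¬p) → ¬r)) → (p ∨ ¬¬((q → ¬r) ∧ p))): min(1, 1 − 0.35 + 0.65) = 1
((¬(p ∨ ((r → ¬p) → ¬r)) → (p ∨ ¬¬((q → ¬r) ∧ p))) → s): min(1, 1 − 1 + 0.86) = 0.86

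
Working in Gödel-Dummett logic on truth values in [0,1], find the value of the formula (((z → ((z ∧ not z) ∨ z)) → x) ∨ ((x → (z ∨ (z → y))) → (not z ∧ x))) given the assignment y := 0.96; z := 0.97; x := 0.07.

not z: Gödel ¬ of 0.97 = 0 (operand ≠ 0)
(z ∧ not z) = min(0.97, 0) = 0
((z ∧ not z) ∨ z) = max(0, 0.97) = 0.97
(z → ((z ∧ not z) ∨ z)): 0.97 ≤ 0.97, so result = 1
((z → ((z ∧ not z) ∨ z)) → x): 1 > 0.07, so result = 0.07
(z → y): 0.97 > 0.96, so result = 0.96
(z ∨ (z → y)) = max(0.97, 0.96) = 0.97
(x → (z ∨ (z → y))): 0.07 ≤ 0.97, so result = 1
not z: Gödel ¬ of 0.97 = 0 (operand ≠ 0)
(not z ∧ x) = min(0, 0.07) = 0
((x → (z ∨ (z → y))) → (not z ∧ x)): 1 > 0, so result = 0
(((z → ((z ∧ not z) ∨ z)) → x) ∨ ((x → (z ∨ (z → y))) → (not z ∧ x))) = max(0.07, 0) = 0.07

0.07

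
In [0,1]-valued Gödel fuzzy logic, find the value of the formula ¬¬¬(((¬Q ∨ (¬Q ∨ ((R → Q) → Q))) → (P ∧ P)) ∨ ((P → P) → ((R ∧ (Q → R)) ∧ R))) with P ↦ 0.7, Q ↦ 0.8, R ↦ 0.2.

0.00

¬Q: Gödel ¬ of 0.8 = 0 (operand ≠ 0)
¬Q: Gödel ¬ of 0.8 = 0 (operand ≠ 0)
(R → Q): 0.2 ≤ 0.8, so result = 1
((R → Q) → Q): 1 > 0.8, so result = 0.8
(¬Q ∨ ((R → Q) → Q)) = max(0, 0.8) = 0.8
(¬Q ∨ (¬Q ∨ ((R → Q) → Q))) = max(0, 0.8) = 0.8
(P ∧ P) = min(0.7, 0.7) = 0.7
((¬Q ∨ (¬Q ∨ ((R → Q) → Q))) → (P ∧ P)): 0.8 > 0.7, so result = 0.7
(P → P): 0.7 ≤ 0.7, so result = 1
(Q → R): 0.8 > 0.2, so result = 0.2
(R ∧ (Q → R)) = min(0.2, 0.2) = 0.2
((R ∧ (Q → R)) ∧ R) = min(0.2, 0.2) = 0.2
((P → P) → ((R ∧ (Q → R)) ∧ R)): 1 > 0.2, so result = 0.2
(((¬Q ∨ (¬Q ∨ ((R → Q) → Q))) → (P ∧ P)) ∨ ((P → P) → ((R ∧ (Q → R)) ∧ R))) = max(0.7, 0.2) = 0.7
¬(((¬Q ∨ (¬Q ∨ ((R → Q) → Q))) → (P ∧ P)) ∨ ((P → P) → ((R ∧ (Q → R)) ∧ R))): Gödel ¬ of 0.7 = 0 (operand ≠ 0)
¬¬(((¬Q ∨ (¬Q ∨ ((R → Q) → Q))) → (P ∧ P)) ∨ ((P → P) → ((R ∧ (Q → R)) ∧ R))): Gödel ¬ of 0 = 1 (operand is 0)
¬¬¬(((¬Q ∨ (¬Q ∨ ((R → Q) → Q))) → (P ∧ P)) ∨ ((P → P) → ((R ∧ (Q → R)) ∧ R))): Gödel ¬ of 1 = 0 (operand ≠ 0)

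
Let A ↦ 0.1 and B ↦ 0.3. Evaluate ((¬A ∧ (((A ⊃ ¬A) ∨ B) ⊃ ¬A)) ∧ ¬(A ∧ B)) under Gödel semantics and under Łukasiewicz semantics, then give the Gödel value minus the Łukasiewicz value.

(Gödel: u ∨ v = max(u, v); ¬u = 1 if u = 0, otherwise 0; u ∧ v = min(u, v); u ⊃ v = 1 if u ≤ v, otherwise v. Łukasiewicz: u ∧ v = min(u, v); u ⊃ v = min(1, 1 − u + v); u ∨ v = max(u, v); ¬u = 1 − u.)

-0.90

Gödel evaluation:
  ¬A: Gödel ¬ of 0.1 = 0 (operand ≠ 0)
  ¬A: Gödel ¬ of 0.1 = 0 (operand ≠ 0)
  (A ⊃ ¬A): 0.1 > 0, so result = 0
  ((A ⊃ ¬A) ∨ B) = max(0, 0.3) = 0.3
  ¬A: Gödel ¬ of 0.1 = 0 (operand ≠ 0)
  (((A ⊃ ¬A) ∨ B) ⊃ ¬A): 0.3 > 0, so result = 0
  (¬A ∧ (((A ⊃ ¬A) ∨ B) ⊃ ¬A)) = min(0, 0) = 0
  (A ∧ B) = min(0.1, 0.3) = 0.1
  ¬(A ∧ B): Gödel ¬ of 0.1 = 0 (operand ≠ 0)
  ((¬A ∧ (((A ⊃ ¬A) ∨ B) ⊃ ¬A)) ∧ ¬(A ∧ B)) = min(0, 0) = 0
  Gödel value = 0
Łukasiewicz evaluation:
  ¬A: Łukasiewicz ¬ gives 1 − 0.1 = 0.9
  ¬A: Łukasiewicz ¬ gives 1 − 0.1 = 0.9
  (A ⊃ ¬A): min(1, 1 − 0.1 + 0.9) = 1
  ((A ⊃ ¬A) ∨ B) = max(1, 0.3) = 1
  ¬A: Łukasiewicz ¬ gives 1 − 0.1 = 0.9
  (((A ⊃ ¬A) ∨ B) ⊃ ¬A): min(1, 1 − 1 + 0.9) = 0.9
  (¬A ∧ (((A ⊃ ¬A) ∨ B) ⊃ ¬A)) = min(0.9, 0.9) = 0.9
  (A ∧ B) = min(0.1, 0.3) = 0.1
  ¬(A ∧ B): Łukasiewicz ¬ gives 1 − 0.1 = 0.9
  ((¬A ∧ (((A ⊃ ¬A) ∨ B) ⊃ ¬A)) ∧ ¬(A ∧ B)) = min(0.9, 0.9) = 0.9
  Łukasiewicz value = 0.9
Difference: 0 − 0.9 = -0.90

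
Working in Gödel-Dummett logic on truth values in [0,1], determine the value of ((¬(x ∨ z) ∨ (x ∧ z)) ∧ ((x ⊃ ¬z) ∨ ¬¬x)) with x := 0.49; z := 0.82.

0.49

(x ∨ z) = max(0.49, 0.82) = 0.82
¬(x ∨ z): Gödel ¬ of 0.82 = 0 (operand ≠ 0)
(x ∧ z) = min(0.49, 0.82) = 0.49
(¬(x ∨ z) ∨ (x ∧ z)) = max(0, 0.49) = 0.49
¬z: Gödel ¬ of 0.82 = 0 (operand ≠ 0)
(x ⊃ ¬z): 0.49 > 0, so result = 0
¬x: Gödel ¬ of 0.49 = 0 (operand ≠ 0)
¬¬x: Gödel ¬ of 0 = 1 (operand is 0)
((x ⊃ ¬z) ∨ ¬¬x) = max(0, 1) = 1
((¬(x ∨ z) ∨ (x ∧ z)) ∧ ((x ⊃ ¬z) ∨ ¬¬x)) = min(0.49, 1) = 0.49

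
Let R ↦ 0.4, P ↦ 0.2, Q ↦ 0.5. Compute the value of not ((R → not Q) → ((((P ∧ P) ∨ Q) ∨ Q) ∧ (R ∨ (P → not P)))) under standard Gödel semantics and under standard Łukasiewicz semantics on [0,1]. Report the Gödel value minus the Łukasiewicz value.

Gödel evaluation:
  not Q: Gödel ¬ of 0.5 = 0 (operand ≠ 0)
  (R → not Q): 0.4 > 0, so result = 0
  (P ∧ P) = min(0.2, 0.2) = 0.2
  ((P ∧ P) ∨ Q) = max(0.2, 0.5) = 0.5
  (((P ∧ P) ∨ Q) ∨ Q) = max(0.5, 0.5) = 0.5
  not P: Gödel ¬ of 0.2 = 0 (operand ≠ 0)
  (P → not P): 0.2 > 0, so result = 0
  (R ∨ (P → not P)) = max(0.4, 0) = 0.4
  ((((P ∧ P) ∨ Q) ∨ Q) ∧ (R ∨ (P → not P))) = min(0.5, 0.4) = 0.4
  ((R → not Q) → ((((P ∧ P) ∨ Q) ∨ Q) ∧ (R ∨ (P → not P)))): 0 ≤ 0.4, so result = 1
  not ((R → not Q) → ((((P ∧ P) ∨ Q) ∨ Q) ∧ (R ∨ (P → not P)))): Gödel ¬ of 1 = 0 (operand ≠ 0)
  Gödel value = 0
Łukasiewicz evaluation:
  not Q: Łukasiewicz ¬ gives 1 − 0.5 = 0.5
  (R → not Q): min(1, 1 − 0.4 + 0.5) = 1
  (P ∧ P) = min(0.2, 0.2) = 0.2
  ((P ∧ P) ∨ Q) = max(0.2, 0.5) = 0.5
  (((P ∧ P) ∨ Q) ∨ Q) = max(0.5, 0.5) = 0.5
  not P: Łukasiewicz ¬ gives 1 − 0.2 = 0.8
  (P → not P): min(1, 1 − 0.2 + 0.8) = 1
  (R ∨ (P → not P)) = max(0.4, 1) = 1
  ((((P ∧ P) ∨ Q) ∨ Q) ∧ (R ∨ (P → not P))) = min(0.5, 1) = 0.5
  ((R → not Q) → ((((P ∧ P) ∨ Q) ∨ Q) ∧ (R ∨ (P → not P)))): min(1, 1 − 1 + 0.5) = 0.5
  not ((R → not Q) → ((((P ∧ P) ∨ Q) ∨ Q) ∧ (R ∨ (P → not P)))): Łukasiewicz ¬ gives 1 − 0.5 = 0.5
  Łukasiewicz value = 0.5
Difference: 0 − 0.5 = -0.50

-0.50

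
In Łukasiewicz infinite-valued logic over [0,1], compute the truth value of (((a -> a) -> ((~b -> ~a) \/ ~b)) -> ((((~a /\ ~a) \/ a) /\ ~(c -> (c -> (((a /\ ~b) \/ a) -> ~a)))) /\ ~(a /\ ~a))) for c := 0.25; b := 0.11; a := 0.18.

0.07

(a -> a): min(1, 1 − 0.18 + 0.18) = 1
~b: Łukasiewicz ¬ gives 1 − 0.11 = 0.89
~a: Łukasiewicz ¬ gives 1 − 0.18 = 0.82
(~b -> ~a): min(1, 1 − 0.89 + 0.82) = 0.93
~b: Łukasiewicz ¬ gives 1 − 0.11 = 0.89
((~b -> ~a) \/ ~b) = max(0.93, 0.89) = 0.93
((a -> a) -> ((~b -> ~a) \/ ~b)): min(1, 1 − 1 + 0.93) = 0.93
~a: Łukasiewicz ¬ gives 1 − 0.18 = 0.82
~a: Łukasiewicz ¬ gives 1 − 0.18 = 0.82
(~a /\ ~a) = min(0.82, 0.82) = 0.82
((~a /\ ~a) \/ a) = max(0.82, 0.18) = 0.82
~b: Łukasiewicz ¬ gives 1 − 0.11 = 0.89
(a /\ ~b) = min(0.18, 0.89) = 0.18
((a /\ ~b) \/ a) = max(0.18, 0.18) = 0.18
~a: Łukasiewicz ¬ gives 1 − 0.18 = 0.82
(((a /\ ~b) \/ a) -> ~a): min(1, 1 − 0.18 + 0.82) = 1
(c -> (((a /\ ~b) \/ a) -> ~a)): min(1, 1 − 0.25 + 1) = 1
(c -> (c -> (((a /\ ~b) \/ a) -> ~a))): min(1, 1 − 0.25 + 1) = 1
~(c -> (c -> (((a /\ ~b) \/ a) -> ~a))): Łukasiewicz ¬ gives 1 − 1 = 0
(((~a /\ ~a) \/ a) /\ ~(c -> (c -> (((a /\ ~b) \/ a) -> ~a)))) = min(0.82, 0) = 0
~a: Łukasiewicz ¬ gives 1 − 0.18 = 0.82
(a /\ ~a) = min(0.18, 0.82) = 0.18
~(a /\ ~a): Łukasiewicz ¬ gives 1 − 0.18 = 0.82
((((~a /\ ~a) \/ a) /\ ~(c -> (c -> (((a /\ ~b) \/ a) -> ~a)))) /\ ~(a /\ ~a)) = min(0, 0.82) = 0
(((a -> a) -> ((~b -> ~a) \/ ~b)) -> ((((~a /\ ~a) \/ a) /\ ~(c -> (c -> (((a /\ ~b) \/ a) -> ~a)))) /\ ~(a /\ ~a))): min(1, 1 − 0.93 + 0) = 0.07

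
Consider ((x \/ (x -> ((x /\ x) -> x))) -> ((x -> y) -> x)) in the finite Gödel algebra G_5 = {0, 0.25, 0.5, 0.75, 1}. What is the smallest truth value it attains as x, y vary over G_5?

The minimum is attained at x = 0, y = 0:
  (x /\ x) = min(0, 0) = 0
  ((x /\ x) -> x): 0 ≤ 0, so result = 1
  (x -> ((x /\ x) -> x)): 0 ≤ 1, so result = 1
  (x \/ (x -> ((x /\ x) -> x))) = max(0, 1) = 1
  (x -> y): 0 ≤ 0, so result = 1
  ((x -> y) -> x): 1 > 0, so result = 0
  ((x \/ (x -> ((x /\ x) -> x))) -> ((x -> y) -> x)): 1 > 0, so result = 0
Checking all 25 assignments confirms none give a value below 0.00.

0.00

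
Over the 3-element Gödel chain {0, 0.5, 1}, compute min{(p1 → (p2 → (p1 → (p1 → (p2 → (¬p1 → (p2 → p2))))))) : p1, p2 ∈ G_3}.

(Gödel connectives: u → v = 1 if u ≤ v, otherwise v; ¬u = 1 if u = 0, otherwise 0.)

1.00

Every assignment gives 1. For instance at p1 = 0, p2 = 0:
  ¬p1: Gödel ¬ of 0 = 1 (operand is 0)
  (p2 → p2): 0 ≤ 0, so result = 1
  (¬p1 → (p2 → p2)): 1 ≤ 1, so result = 1
  (p2 → (¬p1 → (p2 → p2))): 0 ≤ 1, so result = 1
  (p1 → (p2 → (¬p1 → (p2 → p2)))): 0 ≤ 1, so result = 1
  (p1 → (p1 → (p2 → (¬p1 → (p2 → p2))))): 0 ≤ 1, so result = 1
  (p2 → (p1 → (p1 → (p2 → (¬p1 → (p2 → p2)))))): 0 ≤ 1, so result = 1
  (p1 → (p2 → (p1 → (p1 → (p2 → (¬p1 → (p2 → p2))))))): 0 ≤ 1, so result = 1
All 9 assignments give value 1 — the formula is a G_3-tautology.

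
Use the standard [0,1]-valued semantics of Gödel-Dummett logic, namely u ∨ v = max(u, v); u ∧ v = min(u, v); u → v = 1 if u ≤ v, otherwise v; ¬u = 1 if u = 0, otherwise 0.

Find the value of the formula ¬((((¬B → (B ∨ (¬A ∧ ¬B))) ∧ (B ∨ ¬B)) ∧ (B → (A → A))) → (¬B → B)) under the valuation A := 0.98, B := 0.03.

¬B: Gödel ¬ of 0.03 = 0 (operand ≠ 0)
¬A: Gödel ¬ of 0.98 = 0 (operand ≠ 0)
¬B: Gödel ¬ of 0.03 = 0 (operand ≠ 0)
(¬A ∧ ¬B) = min(0, 0) = 0
(B ∨ (¬A ∧ ¬B)) = max(0.03, 0) = 0.03
(¬B → (B ∨ (¬A ∧ ¬B))): 0 ≤ 0.03, so result = 1
¬B: Gödel ¬ of 0.03 = 0 (operand ≠ 0)
(B ∨ ¬B) = max(0.03, 0) = 0.03
((¬B → (B ∨ (¬A ∧ ¬B))) ∧ (B ∨ ¬B)) = min(1, 0.03) = 0.03
(A → A): 0.98 ≤ 0.98, so result = 1
(B → (A → A)): 0.03 ≤ 1, so result = 1
(((¬B → (B ∨ (¬A ∧ ¬B))) ∧ (B ∨ ¬B)) ∧ (B → (A → A))) = min(0.03, 1) = 0.03
¬B: Gödel ¬ of 0.03 = 0 (operand ≠ 0)
(¬B → B): 0 ≤ 0.03, so result = 1
((((¬B → (B ∨ (¬A ∧ ¬B))) ∧ (B ∨ ¬B)) ∧ (B → (A → A))) → (¬B → B)): 0.03 ≤ 1, so result = 1
¬((((¬B → (B ∨ (¬A ∧ ¬B))) ∧ (B ∨ ¬B)) ∧ (B → (A → A))) → (¬B → B)): Gödel ¬ of 1 = 0 (operand ≠ 0)

0.00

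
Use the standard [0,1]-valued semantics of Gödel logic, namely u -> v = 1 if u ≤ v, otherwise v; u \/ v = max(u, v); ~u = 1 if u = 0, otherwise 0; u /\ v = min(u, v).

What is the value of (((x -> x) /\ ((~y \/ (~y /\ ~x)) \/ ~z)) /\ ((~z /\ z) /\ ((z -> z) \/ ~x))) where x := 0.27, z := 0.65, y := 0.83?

0.00

(x -> x): 0.27 ≤ 0.27, so result = 1
~y: Gödel ¬ of 0.83 = 0 (operand ≠ 0)
~y: Gödel ¬ of 0.83 = 0 (operand ≠ 0)
~x: Gödel ¬ of 0.27 = 0 (operand ≠ 0)
(~y /\ ~x) = min(0, 0) = 0
(~y \/ (~y /\ ~x)) = max(0, 0) = 0
~z: Gödel ¬ of 0.65 = 0 (operand ≠ 0)
((~y \/ (~y /\ ~x)) \/ ~z) = max(0, 0) = 0
((x -> x) /\ ((~y \/ (~y /\ ~x)) \/ ~z)) = min(1, 0) = 0
~z: Gödel ¬ of 0.65 = 0 (operand ≠ 0)
(~z /\ z) = min(0, 0.65) = 0
(z -> z): 0.65 ≤ 0.65, so result = 1
~x: Gödel ¬ of 0.27 = 0 (operand ≠ 0)
((z -> z) \/ ~x) = max(1, 0) = 1
((~z /\ z) /\ ((z -> z) \/ ~x)) = min(0, 1) = 0
(((x -> x) /\ ((~y \/ (~y /\ ~x)) \/ ~z)) /\ ((~z /\ z) /\ ((z -> z) \/ ~x))) = min(0, 0) = 0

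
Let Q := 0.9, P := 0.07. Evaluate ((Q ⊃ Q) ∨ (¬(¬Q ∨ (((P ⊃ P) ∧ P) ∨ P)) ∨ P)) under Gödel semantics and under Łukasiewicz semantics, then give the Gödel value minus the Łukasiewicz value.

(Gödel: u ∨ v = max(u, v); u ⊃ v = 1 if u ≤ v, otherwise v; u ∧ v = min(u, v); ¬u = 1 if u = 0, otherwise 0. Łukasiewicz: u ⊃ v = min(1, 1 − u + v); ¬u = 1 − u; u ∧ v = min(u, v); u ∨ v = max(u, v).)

0.00

Gödel evaluation:
  (Q ⊃ Q): 0.9 ≤ 0.9, so result = 1
  ¬Q: Gödel ¬ of 0.9 = 0 (operand ≠ 0)
  (P ⊃ P): 0.07 ≤ 0.07, so result = 1
  ((P ⊃ P) ∧ P) = min(1, 0.07) = 0.07
  (((P ⊃ P) ∧ P) ∨ P) = max(0.07, 0.07) = 0.07
  (¬Q ∨ (((P ⊃ P) ∧ P) ∨ P)) = max(0, 0.07) = 0.07
  ¬(¬Q ∨ (((P ⊃ P) ∧ P) ∨ P)): Gödel ¬ of 0.07 = 0 (operand ≠ 0)
  (¬(¬Q ∨ (((P ⊃ P) ∧ P) ∨ P)) ∨ P) = max(0, 0.07) = 0.07
  ((Q ⊃ Q) ∨ (¬(¬Q ∨ (((P ⊃ P) ∧ P) ∨ P)) ∨ P)) = max(1, 0.07) = 1
  Gödel value = 1
Łukasiewicz evaluation:
  (Q ⊃ Q): min(1, 1 − 0.9 + 0.9) = 1
  ¬Q: Łukasiewicz ¬ gives 1 − 0.9 = 0.1
  (P ⊃ P): min(1, 1 − 0.07 + 0.07) = 1
  ((P ⊃ P) ∧ P) = min(1, 0.07) = 0.07
  (((P ⊃ P) ∧ P) ∨ P) = max(0.07, 0.07) = 0.07
  (¬Q ∨ (((P ⊃ P) ∧ P) ∨ P)) = max(0.1, 0.07) = 0.1
  ¬(¬Q ∨ (((P ⊃ P) ∧ P) ∨ P)): Łukasiewicz ¬ gives 1 − 0.1 = 0.9
  (¬(¬Q ∨ (((P ⊃ P) ∧ P) ∨ P)) ∨ P) = max(0.9, 0.07) = 0.9
  ((Q ⊃ Q) ∨ (¬(¬Q ∨ (((P ⊃ P) ∧ P) ∨ P)) ∨ P)) = max(1, 0.9) = 1
  Łukasiewicz value = 1
Difference: 1 − 1 = 0.00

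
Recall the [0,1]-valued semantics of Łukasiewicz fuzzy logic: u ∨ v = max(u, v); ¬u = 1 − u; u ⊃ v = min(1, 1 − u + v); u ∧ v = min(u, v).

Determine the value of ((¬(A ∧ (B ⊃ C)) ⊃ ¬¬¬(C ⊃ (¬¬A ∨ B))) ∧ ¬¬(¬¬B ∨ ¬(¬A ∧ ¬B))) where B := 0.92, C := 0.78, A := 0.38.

0.38

(B ⊃ C): min(1, 1 − 0.92 + 0.78) = 0.86
(A ∧ (B ⊃ C)) = min(0.38, 0.86) = 0.38
¬(A ∧ (B ⊃ C)): Łukasiewicz ¬ gives 1 − 0.38 = 0.62
¬A: Łukasiewicz ¬ gives 1 − 0.38 = 0.62
¬¬A: Łukasiewicz ¬ gives 1 − 0.62 = 0.38
(¬¬A ∨ B) = max(0.38, 0.92) = 0.92
(C ⊃ (¬¬A ∨ B)): min(1, 1 − 0.78 + 0.92) = 1
¬(C ⊃ (¬¬A ∨ B)): Łukasiewicz ¬ gives 1 − 1 = 0
¬¬(C ⊃ (¬¬A ∨ B)): Łukasiewicz ¬ gives 1 − 0 = 1
¬¬¬(C ⊃ (¬¬A ∨ B)): Łukasiewicz ¬ gives 1 − 1 = 0
(¬(A ∧ (B ⊃ C)) ⊃ ¬¬¬(C ⊃ (¬¬A ∨ B))): min(1, 1 − 0.62 + 0) = 0.38
¬B: Łukasiewicz ¬ gives 1 − 0.92 = 0.08
¬¬B: Łukasiewicz ¬ gives 1 − 0.08 = 0.92
¬A: Łukasiewicz ¬ gives 1 − 0.38 = 0.62
¬B: Łukasiewicz ¬ gives 1 − 0.92 = 0.08
(¬A ∧ ¬B) = min(0.62, 0.08) = 0.08
¬(¬A ∧ ¬B): Łukasiewicz ¬ gives 1 − 0.08 = 0.92
(¬¬B ∨ ¬(¬A ∧ ¬B)) = max(0.92, 0.92) = 0.92
¬(¬¬B ∨ ¬(¬A ∧ ¬B)): Łukasiewicz ¬ gives 1 − 0.92 = 0.08
¬¬(¬¬B ∨ ¬(¬A ∧ ¬B)): Łukasiewicz ¬ gives 1 − 0.08 = 0.92
((¬(A ∧ (B ⊃ C)) ⊃ ¬¬¬(C ⊃ (¬¬A ∨ B))) ∧ ¬¬(¬¬B ∨ ¬(¬A ∧ ¬B))) = min(0.38, 0.92) = 0.38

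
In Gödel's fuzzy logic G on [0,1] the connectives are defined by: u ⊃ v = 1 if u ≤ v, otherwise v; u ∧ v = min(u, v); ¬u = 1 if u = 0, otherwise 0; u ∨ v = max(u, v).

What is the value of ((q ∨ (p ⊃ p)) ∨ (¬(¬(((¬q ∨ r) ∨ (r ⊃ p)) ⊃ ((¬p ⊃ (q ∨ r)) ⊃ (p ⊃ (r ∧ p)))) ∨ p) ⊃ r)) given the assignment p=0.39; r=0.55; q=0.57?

(p ⊃ p): 0.39 ≤ 0.39, so result = 1
(q ∨ (p ⊃ p)) = max(0.57, 1) = 1
¬q: Gödel ¬ of 0.57 = 0 (operand ≠ 0)
(¬q ∨ r) = max(0, 0.55) = 0.55
(r ⊃ p): 0.55 > 0.39, so result = 0.39
((¬q ∨ r) ∨ (r ⊃ p)) = max(0.55, 0.39) = 0.55
¬p: Gödel ¬ of 0.39 = 0 (operand ≠ 0)
(q ∨ r) = max(0.57, 0.55) = 0.57
(¬p ⊃ (q ∨ r)): 0 ≤ 0.57, so result = 1
(r ∧ p) = min(0.55, 0.39) = 0.39
(p ⊃ (r ∧ p)): 0.39 ≤ 0.39, so result = 1
((¬p ⊃ (q ∨ r)) ⊃ (p ⊃ (r ∧ p))): 1 ≤ 1, so result = 1
(((¬q ∨ r) ∨ (r ⊃ p)) ⊃ ((¬p ⊃ (q ∨ r)) ⊃ (p ⊃ (r ∧ p)))): 0.55 ≤ 1, so result = 1
¬(((¬q ∨ r) ∨ (r ⊃ p)) ⊃ ((¬p ⊃ (q ∨ r)) ⊃ (p ⊃ (r ∧ p)))): Gödel ¬ of 1 = 0 (operand ≠ 0)
(¬(((¬q ∨ r) ∨ (r ⊃ p)) ⊃ ((¬p ⊃ (q ∨ r)) ⊃ (p ⊃ (r ∧ p)))) ∨ p) = max(0, 0.39) = 0.39
¬(¬(((¬q ∨ r) ∨ (r ⊃ p)) ⊃ ((¬p ⊃ (q ∨ r)) ⊃ (p ⊃ (r ∧ p)))) ∨ p): Gödel ¬ of 0.39 = 0 (operand ≠ 0)
(¬(¬(((¬q ∨ r) ∨ (r ⊃ p)) ⊃ ((¬p ⊃ (q ∨ r)) ⊃ (p ⊃ (r ∧ p)))) ∨ p) ⊃ r): 0 ≤ 0.55, so result = 1
((q ∨ (p ⊃ p)) ∨ (¬(¬(((¬q ∨ r) ∨ (r ⊃ p)) ⊃ ((¬p ⊃ (q ∨ r)) ⊃ (p ⊃ (r ∧ p)))) ∨ p) ⊃ r)) = max(1, 1) = 1

1.00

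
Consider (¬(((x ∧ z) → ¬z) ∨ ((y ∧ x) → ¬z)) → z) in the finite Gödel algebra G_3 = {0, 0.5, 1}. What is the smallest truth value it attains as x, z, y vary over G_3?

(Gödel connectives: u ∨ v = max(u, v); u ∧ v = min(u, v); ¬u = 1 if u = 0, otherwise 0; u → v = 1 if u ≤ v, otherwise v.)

0.50

The minimum is attained at x = 0.5, z = 0.5, y = 0.5:
  (x ∧ z) = min(0.5, 0.5) = 0.5
  ¬z: Gödel ¬ of 0.5 = 0 (operand ≠ 0)
  ((x ∧ z) → ¬z): 0.5 > 0, so result = 0
  (y ∧ x) = min(0.5, 0.5) = 0.5
  ¬z: Gödel ¬ of 0.5 = 0 (operand ≠ 0)
  ((y ∧ x) → ¬z): 0.5 > 0, so result = 0
  (((x ∧ z) → ¬z) ∨ ((y ∧ x) → ¬z)) = max(0, 0) = 0
  ¬(((x ∧ z) → ¬z) ∨ ((y ∧ x) → ¬z)): Gödel ¬ of 0 = 1 (operand is 0)
  (¬(((x ∧ z) → ¬z) ∨ ((y ∧ x) → ¬z)) → z): 1 > 0.5, so result = 0.5
Checking all 27 assignments confirms none give a value below 0.50.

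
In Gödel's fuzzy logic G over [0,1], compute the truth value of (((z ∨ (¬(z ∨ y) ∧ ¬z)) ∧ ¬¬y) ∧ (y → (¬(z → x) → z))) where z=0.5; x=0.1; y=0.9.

(z ∨ y) = max(0.5, 0.9) = 0.9
¬(z ∨ y): Gödel ¬ of 0.9 = 0 (operand ≠ 0)
¬z: Gödel ¬ of 0.5 = 0 (operand ≠ 0)
(¬(z ∨ y) ∧ ¬z) = min(0, 0) = 0
(z ∨ (¬(z ∨ y) ∧ ¬z)) = max(0.5, 0) = 0.5
¬y: Gödel ¬ of 0.9 = 0 (operand ≠ 0)
¬¬y: Gödel ¬ of 0 = 1 (operand is 0)
((z ∨ (¬(z ∨ y) ∧ ¬z)) ∧ ¬¬y) = min(0.5, 1) = 0.5
(z → x): 0.5 > 0.1, so result = 0.1
¬(z → x): Gödel ¬ of 0.1 = 0 (operand ≠ 0)
(¬(z → x) → z): 0 ≤ 0.5, so result = 1
(y → (¬(z → x) → z)): 0.9 ≤ 1, so result = 1
(((z ∨ (¬(z ∨ y) ∧ ¬z)) ∧ ¬¬y) ∧ (y → (¬(z → x) → z))) = min(0.5, 1) = 0.5

0.50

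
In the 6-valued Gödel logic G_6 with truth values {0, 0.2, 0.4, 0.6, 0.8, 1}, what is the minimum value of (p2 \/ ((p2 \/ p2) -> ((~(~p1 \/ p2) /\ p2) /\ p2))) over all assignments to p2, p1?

0.20

The minimum is attained at p2 = 0.2, p1 = 0:
  (p2 \/ p2) = max(0.2, 0.2) = 0.2
  ~p1: Gödel ¬ of 0 = 1 (operand is 0)
  (~p1 \/ p2) = max(1, 0.2) = 1
  ~(~p1 \/ p2): Gödel ¬ of 1 = 0 (operand ≠ 0)
  (~(~p1 \/ p2) /\ p2) = min(0, 0.2) = 0
  ((~(~p1 \/ p2) /\ p2) /\ p2) = min(0, 0.2) = 0
  ((p2 \/ p2) -> ((~(~p1 \/ p2) /\ p2) /\ p2)): 0.2 > 0, so result = 0
  (p2 \/ ((p2 \/ p2) -> ((~(~p1 \/ p2) /\ p2) /\ p2))) = max(0.2, 0) = 0.2
Checking all 36 assignments confirms none give a value below 0.20.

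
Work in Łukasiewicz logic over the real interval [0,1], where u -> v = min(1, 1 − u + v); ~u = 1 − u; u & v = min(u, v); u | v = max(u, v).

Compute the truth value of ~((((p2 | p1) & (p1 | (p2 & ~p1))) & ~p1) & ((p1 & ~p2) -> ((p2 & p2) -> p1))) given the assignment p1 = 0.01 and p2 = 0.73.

0.27

(p2 | p1) = max(0.73, 0.01) = 0.73
~p1: Łukasiewicz ¬ gives 1 − 0.01 = 0.99
(p2 & ~p1) = min(0.73, 0.99) = 0.73
(p1 | (p2 & ~p1)) = max(0.01, 0.73) = 0.73
((p2 | p1) & (p1 | (p2 & ~p1))) = min(0.73, 0.73) = 0.73
~p1: Łukasiewicz ¬ gives 1 − 0.01 = 0.99
(((p2 | p1) & (p1 | (p2 & ~p1))) & ~p1) = min(0.73, 0.99) = 0.73
~p2: Łukasiewicz ¬ gives 1 − 0.73 = 0.27
(p1 & ~p2) = min(0.01, 0.27) = 0.01
(p2 & p2) = min(0.73, 0.73) = 0.73
((p2 & p2) -> p1): min(1, 1 − 0.73 + 0.01) = 0.28
((p1 & ~p2) -> ((p2 & p2) -> p1)): min(1, 1 − 0.01 + 0.28) = 1
((((p2 | p1) & (p1 | (p2 & ~p1))) & ~p1) & ((p1 & ~p2) -> ((p2 & p2) -> p1))) = min(0.73, 1) = 0.73
~((((p2 | p1) & (p1 | (p2 & ~p1))) & ~p1) & ((p1 & ~p2) -> ((p2 & p2) -> p1))): Łukasiewicz ¬ gives 1 − 0.73 = 0.27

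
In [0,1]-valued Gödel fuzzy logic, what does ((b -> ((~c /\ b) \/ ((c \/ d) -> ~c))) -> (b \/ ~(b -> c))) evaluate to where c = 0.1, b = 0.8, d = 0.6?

1.00

~c: Gödel ¬ of 0.1 = 0 (operand ≠ 0)
(~c /\ b) = min(0, 0.8) = 0
(c \/ d) = max(0.1, 0.6) = 0.6
~c: Gödel ¬ of 0.1 = 0 (operand ≠ 0)
((c \/ d) -> ~c): 0.6 > 0, so result = 0
((~c /\ b) \/ ((c \/ d) -> ~c)) = max(0, 0) = 0
(b -> ((~c /\ b) \/ ((c \/ d) -> ~c))): 0.8 > 0, so result = 0
(b -> c): 0.8 > 0.1, so result = 0.1
~(b -> c): Gödel ¬ of 0.1 = 0 (operand ≠ 0)
(b \/ ~(b -> c)) = max(0.8, 0) = 0.8
((b -> ((~c /\ b) \/ ((c \/ d) -> ~c))) -> (b \/ ~(b -> c))): 0 ≤ 0.8, so result = 1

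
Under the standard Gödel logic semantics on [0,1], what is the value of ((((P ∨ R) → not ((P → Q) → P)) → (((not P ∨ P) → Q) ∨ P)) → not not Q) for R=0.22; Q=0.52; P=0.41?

1.00

(P ∨ R) = max(0.41, 0.22) = 0.41
(P → Q): 0.41 ≤ 0.52, so result = 1
((P → Q) → P): 1 > 0.41, so result = 0.41
not ((P → Q) → P): Gödel ¬ of 0.41 = 0 (operand ≠ 0)
((P ∨ R) → not ((P → Q) → P)): 0.41 > 0, so result = 0
not P: Gödel ¬ of 0.41 = 0 (operand ≠ 0)
(not P ∨ P) = max(0, 0.41) = 0.41
((not P ∨ P) → Q): 0.41 ≤ 0.52, so result = 1
(((not P ∨ P) → Q) ∨ P) = max(1, 0.41) = 1
(((P ∨ R) → not ((P → Q) → P)) → (((not P ∨ P) → Q) ∨ P)): 0 ≤ 1, so result = 1
not Q: Gödel ¬ of 0.52 = 0 (operand ≠ 0)
not not Q: Gödel ¬ of 0 = 1 (operand is 0)
((((P ∨ R) → not ((P → Q) → P)) → (((not P ∨ P) → Q) ∨ P)) → not not Q): 1 ≤ 1, so result = 1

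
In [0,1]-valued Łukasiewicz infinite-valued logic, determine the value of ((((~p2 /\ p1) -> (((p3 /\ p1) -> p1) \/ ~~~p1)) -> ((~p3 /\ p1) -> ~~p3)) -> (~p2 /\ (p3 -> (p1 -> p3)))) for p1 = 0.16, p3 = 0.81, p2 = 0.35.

0.65

~p2: Łukasiewicz ¬ gives 1 − 0.35 = 0.65
(~p2 /\ p1) = min(0.65, 0.16) = 0.16
(p3 /\ p1) = min(0.81, 0.16) = 0.16
((p3 /\ p1) -> p1): min(1, 1 − 0.16 + 0.16) = 1
~p1: Łukasiewicz ¬ gives 1 − 0.16 = 0.84
~~p1: Łukasiewicz ¬ gives 1 − 0.84 = 0.16
~~~p1: Łukasiewicz ¬ gives 1 − 0.16 = 0.84
(((p3 /\ p1) -> p1) \/ ~~~p1) = max(1, 0.84) = 1
((~p2 /\ p1) -> (((p3 /\ p1) -> p1) \/ ~~~p1)): min(1, 1 − 0.16 + 1) = 1
~p3: Łukasiewicz ¬ gives 1 − 0.81 = 0.19
(~p3 /\ p1) = min(0.19, 0.16) = 0.16
~p3: Łukasiewicz ¬ gives 1 − 0.81 = 0.19
~~p3: Łukasiewicz ¬ gives 1 − 0.19 = 0.81
((~p3 /\ p1) -> ~~p3): min(1, 1 − 0.16 + 0.81) = 1
(((~p2 /\ p1) -> (((p3 /\ p1) -> p1) \/ ~~~p1)) -> ((~p3 /\ p1) -> ~~p3)): min(1, 1 − 1 + 1) = 1
~p2: Łukasiewicz ¬ gives 1 − 0.35 = 0.65
(p1 -> p3): min(1, 1 − 0.16 + 0.81) = 1
(p3 -> (p1 -> p3)): min(1, 1 − 0.81 + 1) = 1
(~p2 /\ (p3 -> (p1 -> p3))) = min(0.65, 1) = 0.65
((((~p2 /\ p1) -> (((p3 /\ p1) -> p1) \/ ~~~p1)) -> ((~p3 /\ p1) -> ~~p3)) -> (~p2 /\ (p3 -> (p1 -> p3)))): min(1, 1 − 1 + 0.65) = 0.65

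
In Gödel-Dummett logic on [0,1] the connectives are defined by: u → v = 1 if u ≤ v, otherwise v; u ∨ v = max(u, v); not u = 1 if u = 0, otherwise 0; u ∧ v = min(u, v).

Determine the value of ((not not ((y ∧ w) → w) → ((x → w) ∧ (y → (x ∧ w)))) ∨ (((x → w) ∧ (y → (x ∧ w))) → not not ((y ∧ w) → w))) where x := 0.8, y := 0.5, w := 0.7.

1.00

(y ∧ w) = min(0.5, 0.7) = 0.5
((y ∧ w) → w): 0.5 ≤ 0.7, so result = 1
not ((y ∧ w) → w): Gödel ¬ of 1 = 0 (operand ≠ 0)
not not ((y ∧ w) → w): Gödel ¬ of 0 = 1 (operand is 0)
(x → w): 0.8 > 0.7, so result = 0.7
(x ∧ w) = min(0.8, 0.7) = 0.7
(y → (x ∧ w)): 0.5 ≤ 0.7, so result = 1
((x → w) ∧ (y → (x ∧ w))) = min(0.7, 1) = 0.7
(not not ((y ∧ w) → w) → ((x → w) ∧ (y → (x ∧ w)))): 1 > 0.7, so result = 0.7
(x → w): 0.8 > 0.7, so result = 0.7
(x ∧ w) = min(0.8, 0.7) = 0.7
(y → (x ∧ w)): 0.5 ≤ 0.7, so result = 1
((x → w) ∧ (y → (x ∧ w))) = min(0.7, 1) = 0.7
(y ∧ w) = min(0.5, 0.7) = 0.5
((y ∧ w) → w): 0.5 ≤ 0.7, so result = 1
not ((y ∧ w) → w): Gödel ¬ of 1 = 0 (operand ≠ 0)
not not ((y ∧ w) → w): Gödel ¬ of 0 = 1 (operand is 0)
(((x → w) ∧ (y → (x ∧ w))) → not not ((y ∧ w) → w)): 0.7 ≤ 1, so result = 1
((not not ((y ∧ w) → w) → ((x → w) ∧ (y → (x ∧ w)))) ∨ (((x → w) ∧ (y → (x ∧ w))) → not not ((y ∧ w) → w))) = max(0.7, 1) = 1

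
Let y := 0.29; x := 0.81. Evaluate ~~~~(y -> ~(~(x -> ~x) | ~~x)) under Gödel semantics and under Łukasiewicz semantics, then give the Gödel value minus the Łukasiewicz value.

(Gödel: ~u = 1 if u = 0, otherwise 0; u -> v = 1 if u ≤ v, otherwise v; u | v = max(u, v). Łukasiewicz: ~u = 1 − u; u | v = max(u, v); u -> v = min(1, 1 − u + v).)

-0.90

Gödel evaluation:
  ~x: Gödel ¬ of 0.81 = 0 (operand ≠ 0)
  (x -> ~x): 0.81 > 0, so result = 0
  ~(x -> ~x): Gödel ¬ of 0 = 1 (operand is 0)
  ~x: Gödel ¬ of 0.81 = 0 (operand ≠ 0)
  ~~x: Gödel ¬ of 0 = 1 (operand is 0)
  (~(x -> ~x) | ~~x) = max(1, 1) = 1
  ~(~(x -> ~x) | ~~x): Gödel ¬ of 1 = 0 (operand ≠ 0)
  (y -> ~(~(x -> ~x) | ~~x)): 0.29 > 0, so result = 0
  ~(y -> ~(~(x -> ~x) | ~~x)): Gödel ¬ of 0 = 1 (operand is 0)
  ~~(y -> ~(~(x -> ~x) | ~~x)): Gödel ¬ of 1 = 0 (operand ≠ 0)
  ~~~(y -> ~(~(x -> ~x) | ~~x)): Gödel ¬ of 0 = 1 (operand is 0)
  ~~~~(y -> ~(~(x -> ~x) | ~~x)): Gödel ¬ of 1 = 0 (operand ≠ 0)
  Gödel value = 0
Łukasiewicz evaluation:
  ~x: Łukasiewicz ¬ gives 1 − 0.81 = 0.19
  (x -> ~x): min(1, 1 − 0.81 + 0.19) = 0.38
  ~(x -> ~x): Łukasiewicz ¬ gives 1 − 0.38 = 0.62
  ~x: Łukasiewicz ¬ gives 1 − 0.81 = 0.19
  ~~x: Łukasiewicz ¬ gives 1 − 0.19 = 0.81
  (~(x -> ~x) | ~~x) = max(0.62, 0.81) = 0.81
  ~(~(x -> ~x) | ~~x): Łukasiewicz ¬ gives 1 − 0.81 = 0.19
  (y -> ~(~(x -> ~x) | ~~x)): min(1, 1 − 0.29 + 0.19) = 0.9
  ~(y -> ~(~(x -> ~x) | ~~x)): Łukasiewicz ¬ gives 1 − 0.9 = 0.1
  ~~(y -> ~(~(x -> ~x) | ~~x)): Łukasiewicz ¬ gives 1 − 0.1 = 0.9
  ~~~(y -> ~(~(x -> ~x) | ~~x)): Łukasiewicz ¬ gives 1 − 0.9 = 0.1
  ~~~~(y -> ~(~(x -> ~x) | ~~x)): Łukasiewicz ¬ gives 1 − 0.1 = 0.9
  Łukasiewicz value = 0.9
Difference: 0 − 0.9 = -0.90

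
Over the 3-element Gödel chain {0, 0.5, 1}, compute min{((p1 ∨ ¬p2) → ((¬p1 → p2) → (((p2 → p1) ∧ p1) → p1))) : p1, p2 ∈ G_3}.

1.00

Every assignment gives 1. For instance at p1 = 0, p2 = 0:
  ¬p2: Gödel ¬ of 0 = 1 (operand is 0)
  (p1 ∨ ¬p2) = max(0, 1) = 1
  ¬p1: Gödel ¬ of 0 = 1 (operand is 0)
  (¬p1 → p2): 1 > 0, so result = 0
  (p2 → p1): 0 ≤ 0, so result = 1
  ((p2 → p1) ∧ p1) = min(1, 0) = 0
  (((p2 → p1) ∧ p1) → p1): 0 ≤ 0, so result = 1
  ((¬p1 → p2) → (((p2 → p1) ∧ p1) → p1)): 0 ≤ 1, so result = 1
  ((p1 ∨ ¬p2) → ((¬p1 → p2) → (((p2 → p1) ∧ p1) → p1))): 1 ≤ 1, so result = 1
All 9 assignments give value 1 — the formula is a G_3-tautology.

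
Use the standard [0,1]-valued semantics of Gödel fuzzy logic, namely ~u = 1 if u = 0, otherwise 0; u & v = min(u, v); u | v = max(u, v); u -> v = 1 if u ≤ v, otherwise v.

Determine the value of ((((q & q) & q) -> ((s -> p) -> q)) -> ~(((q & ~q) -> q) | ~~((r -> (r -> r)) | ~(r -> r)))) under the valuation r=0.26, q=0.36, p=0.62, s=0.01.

0.00

(q & q) = min(0.36, 0.36) = 0.36
((q & q) & q) = min(0.36, 0.36) = 0.36
(s -> p): 0.01 ≤ 0.62, so result = 1
((s -> p) -> q): 1 > 0.36, so result = 0.36
(((q & q) & q) -> ((s -> p) -> q)): 0.36 ≤ 0.36, so result = 1
~q: Gödel ¬ of 0.36 = 0 (operand ≠ 0)
(q & ~q) = min(0.36, 0) = 0
((q & ~q) -> q): 0 ≤ 0.36, so result = 1
(r -> r): 0.26 ≤ 0.26, so result = 1
(r -> (r -> r)): 0.26 ≤ 1, so result = 1
(r -> r): 0.26 ≤ 0.26, so result = 1
~(r -> r): Gödel ¬ of 1 = 0 (operand ≠ 0)
((r -> (r -> r)) | ~(r -> r)) = max(1, 0) = 1
~((r -> (r -> r)) | ~(r -> r)): Gödel ¬ of 1 = 0 (operand ≠ 0)
~~((r -> (r -> r)) | ~(r -> r)): Gödel ¬ of 0 = 1 (operand is 0)
(((q & ~q) -> q) | ~~((r -> (r -> r)) | ~(r -> r))) = max(1, 1) = 1
~(((q & ~q) -> q) | ~~((r -> (r -> r)) | ~(r -> r))): Gödel ¬ of 1 = 0 (operand ≠ 0)
((((q & q) & q) -> ((s -> p) -> q)) -> ~(((q & ~q) -> q) | ~~((r -> (r -> r)) | ~(r -> r)))): 1 > 0, so result = 0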